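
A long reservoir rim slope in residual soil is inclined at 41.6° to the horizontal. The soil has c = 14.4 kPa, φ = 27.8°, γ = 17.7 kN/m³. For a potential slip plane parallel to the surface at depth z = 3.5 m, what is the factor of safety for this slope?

For an infinite slope with a slip plane parallel to the surface (no pore pressure): FS = [c + γz cos²β tanφ] / [γz sinβ cosβ].
γz = 17.7·3.5 = 61.95 kN/m²
Numerator = 14.4 + 61.95·cos²41.6°·tan27.8° = 14.4 + 61.95·0.5592·0.5272 = 32.665 kPa
Denominator = 61.95·sin41.6°·cos41.6° = 61.95·0.6639·0.7478 = 30.757 kPa
FS = 32.665 / 30.757 = 1.062

FS = 1.06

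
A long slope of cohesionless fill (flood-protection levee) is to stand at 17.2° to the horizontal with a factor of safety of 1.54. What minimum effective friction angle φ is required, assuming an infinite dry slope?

φ = 25.5°

FS = tanφ/tanβ ⇒ tanφ = FS · tanβ = 1.54 · tan17.2° = 0.4767
φ = arctan(0.4767) = 25.49°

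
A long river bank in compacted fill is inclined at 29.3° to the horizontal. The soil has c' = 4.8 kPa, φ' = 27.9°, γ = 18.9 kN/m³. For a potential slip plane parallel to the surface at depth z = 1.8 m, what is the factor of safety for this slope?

FS = 1.27

For an infinite slope with a slip plane parallel to the surface (no pore pressure): FS = [c' + γz cos²β tanφ'] / [γz sinβ cosβ].
γz = 18.9·1.8 = 34.02 kN/m²
Numerator = 4.8 + 34.02·cos²29.3°·tan27.9° = 4.8 + 34.02·0.7605·0.5295 = 18.499 kPa
Denominator = 34.02·sin29.3°·cos29.3° = 34.02·0.4894·0.8721 = 14.519 kPa
FS = 18.499 / 14.519 = 1.274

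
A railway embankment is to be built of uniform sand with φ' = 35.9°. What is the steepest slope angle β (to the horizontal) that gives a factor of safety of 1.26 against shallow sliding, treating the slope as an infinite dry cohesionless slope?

β = 29.9°

For an infinite dry cohesionless slope FS = tanφ'/tanβ, so tanβ = tanφ' / FS.
tanβ = tan35.9° / 1.26 = 0.7239 / 1.26 = 0.5745
β = arctan(0.5745) = 29.88°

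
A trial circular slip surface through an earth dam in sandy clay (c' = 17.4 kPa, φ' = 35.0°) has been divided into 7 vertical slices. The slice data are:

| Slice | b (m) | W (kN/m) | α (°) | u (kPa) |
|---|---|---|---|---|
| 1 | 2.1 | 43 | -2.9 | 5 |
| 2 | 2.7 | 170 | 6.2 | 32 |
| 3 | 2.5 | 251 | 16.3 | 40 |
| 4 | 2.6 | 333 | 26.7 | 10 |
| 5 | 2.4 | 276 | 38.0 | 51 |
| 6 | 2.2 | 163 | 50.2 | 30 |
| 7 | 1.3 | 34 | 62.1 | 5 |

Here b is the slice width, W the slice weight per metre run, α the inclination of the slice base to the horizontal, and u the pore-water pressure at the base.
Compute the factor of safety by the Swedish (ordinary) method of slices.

FS = 1.34

Ordinary method of slices: FS = Σ[c'·Δl_i + (W_i cosα_i − u_i·Δl_i)·tanφ'] / Σ W_i sinα_i, with Δl_i = b_i / cosα_i.
Slice 1: Δl = 2.1/cos(-2.9°) = 2.103 m; N'_1 = 43·cos(-2.9°) − 5·2.103 = 32.4; c'Δl = 36.59; W sinα = -2.2
Slice 2: Δl = 2.7/cos6.2° = 2.716 m; N'_2 = 170·cos6.2° − 32·2.716 = 82.1; c'Δl = 47.26; W sinα = 18.4
Slice 3: Δl = 2.5/cos16.3° = 2.605 m; N'_3 = 251·cos16.3° − 40·2.605 = 136.7; c'Δl = 45.32; W sinα = 70.4
Slice 4: Δl = 2.6/cos26.7° = 2.910 m; N'_4 = 333·cos26.7° − 10·2.910 = 268.4; c'Δl = 50.64; W sinα = 149.6
Slice 5: Δl = 2.4/cos38.0° = 3.046 m; N'_5 = 276·cos38.0° − 51·3.046 = 62.2; c'Δl = 52.99; W sinα = 169.9
Slice 6: Δl = 2.2/cos50.2° = 3.437 m; N'_6 = 163·cos50.2° − 30·3.437 = 1.2; c'Δl = 59.80; W sinα = 125.2
Slice 7: Δl = 1.3/cos62.1° = 2.778 m; N'_7 = 34·cos62.1° − 5·2.778 = 2.0; c'Δl = 48.34; W sinα = 30.0
Σc'Δl = 340.9 kN/m; ΣN' = 585.1 kN/m; ΣW sinα = 561.5 kN/m
Resisting = 340.9 + 585.1·tan35.0° = 340.9 + 409.7 = 750.6 kN/m
FS = 750.6 / 561.5 = 1.337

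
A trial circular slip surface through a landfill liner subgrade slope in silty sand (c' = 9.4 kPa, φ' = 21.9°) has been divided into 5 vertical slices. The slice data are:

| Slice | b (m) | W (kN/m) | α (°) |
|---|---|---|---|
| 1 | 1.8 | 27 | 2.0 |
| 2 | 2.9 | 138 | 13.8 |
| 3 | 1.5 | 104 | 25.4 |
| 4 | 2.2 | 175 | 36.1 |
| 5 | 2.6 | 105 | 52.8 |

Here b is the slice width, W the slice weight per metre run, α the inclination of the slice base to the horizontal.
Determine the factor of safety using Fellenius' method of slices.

FS = 1.17

Ordinary method of slices: FS = Σ[c'·Δl_i + (W_i cosα_i)·tanφ'] / Σ W_i sinα_i, with Δl_i = b_i / cosα_i.
Slice 1: Δl = 1.8/cos2.0° = 1.801 m; N'_1 = 27·cos2.0° = 27.0; c'Δl = 16.93; W sinα = 0.9
Slice 2: Δl = 2.9/cos13.8° = 2.986 m; N'_2 = 138·cos13.8° = 134.0; c'Δl = 28.07; W sinα = 32.9
Slice 3: Δl = 1.5/cos25.4° = 1.661 m; N'_3 = 104·cos25.4° = 93.9; c'Δl = 15.61; W sinα = 44.6
Slice 4: Δl = 2.2/cos36.1° = 2.723 m; N'_4 = 175·cos36.1° = 141.4; c'Δl = 25.59; W sinα = 103.1
Slice 5: Δl = 2.6/cos52.8° = 4.300 m; N'_5 = 105·cos52.8° = 63.5; c'Δl = 40.42; W sinα = 83.6
Σc'Δl = 126.6 kN/m; ΣN' = 459.8 kN/m; ΣW sinα = 265.2 kN/m
Resisting = 126.6 + 459.8·tan21.9° = 126.6 + 184.8 = 311.5 kN/m
FS = 311.5 / 265.2 = 1.174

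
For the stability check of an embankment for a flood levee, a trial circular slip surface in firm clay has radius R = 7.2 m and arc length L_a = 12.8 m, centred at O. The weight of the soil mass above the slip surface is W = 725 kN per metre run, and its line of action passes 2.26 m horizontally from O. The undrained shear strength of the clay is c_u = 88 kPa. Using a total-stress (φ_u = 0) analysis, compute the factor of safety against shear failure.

Taking moments about the centre O, the resisting moment is provided by the undrained shear strength acting along the arc:
M_R = c_u·L_a·R = 88·12.80·7.2 = 8110.1 kN·m/m
M_D = W·d = 725·2.26 = 1638.5 kN·m/m
FS = M_R / M_D = 8110.1 / 1638.5 = 4.950

FS = 4.95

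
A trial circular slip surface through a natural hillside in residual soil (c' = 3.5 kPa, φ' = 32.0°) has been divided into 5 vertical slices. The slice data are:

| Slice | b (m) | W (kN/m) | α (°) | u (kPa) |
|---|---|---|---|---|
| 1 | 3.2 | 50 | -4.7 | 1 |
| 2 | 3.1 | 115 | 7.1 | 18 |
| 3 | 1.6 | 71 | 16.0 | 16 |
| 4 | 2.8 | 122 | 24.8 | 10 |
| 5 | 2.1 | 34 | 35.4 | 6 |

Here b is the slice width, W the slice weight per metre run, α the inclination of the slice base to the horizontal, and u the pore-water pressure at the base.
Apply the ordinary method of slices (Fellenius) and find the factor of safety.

Ordinary method of slices: FS = Σ[c'·Δl_i + (W_i cosα_i − u_i·Δl_i)·tanφ'] / Σ W_i sinα_i, with Δl_i = b_i / cosα_i.
Slice 1: Δl = 3.2/cos(-4.7°) = 3.211 m; N'_1 = 50·cos(-4.7°) − 1·3.211 = 46.6; c'Δl = 11.24; W sinα = -4.1
Slice 2: Δl = 3.1/cos7.1° = 3.124 m; N'_2 = 115·cos7.1° − 18·3.124 = 57.9; c'Δl = 10.93; W sinα = 14.2
Slice 3: Δl = 1.6/cos16.0° = 1.664 m; N'_3 = 71·cos16.0° − 16·1.664 = 41.6; c'Δl = 5.83; W sinα = 19.6
Slice 4: Δl = 2.8/cos24.8° = 3.084 m; N'_4 = 122·cos24.8° − 10·3.084 = 79.9; c'Δl = 10.80; W sinα = 51.2
Slice 5: Δl = 2.1/cos35.4° = 2.576 m; N'_5 = 34·cos35.4° − 6·2.576 = 12.3; c'Δl = 9.02; W sinα = 19.7
Σc'Δl = 47.8 kN/m; ΣN' = 238.3 kN/m; ΣW sinα = 100.6 kN/m
Resisting = 47.8 + 238.3·tan32.0° = 47.8 + 148.9 = 196.7 kN/m
FS = 196.7 / 100.6 = 1.956

FS = 1.96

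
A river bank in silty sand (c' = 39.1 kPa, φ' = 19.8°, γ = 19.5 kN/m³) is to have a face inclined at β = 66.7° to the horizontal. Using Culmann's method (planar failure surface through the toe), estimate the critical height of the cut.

Culmann's analysis gives the critical failure plane at α_cr = (β + φ')/2 = (66.7 + 19.8)/2 = 43.2°, and the critical height
H_c = (4c'/γ) · sinβ cosφ' / [1 − cos(β − φ')]
    = (4·39.1/19.5) · sin66.7°·cos19.8° / [1 − cos(46.9°)]
    = 8.021 · 0.9184·0.9409 / [1 − 0.6833]
    = 8.021 · 0.8641 / 0.3167
    = 21.88 m

H_c = 21.88 m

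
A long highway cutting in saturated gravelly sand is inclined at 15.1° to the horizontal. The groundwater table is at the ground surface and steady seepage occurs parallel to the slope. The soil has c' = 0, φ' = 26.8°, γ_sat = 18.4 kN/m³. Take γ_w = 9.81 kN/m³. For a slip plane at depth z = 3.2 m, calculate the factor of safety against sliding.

With seepage parallel to the slope and the water table at the surface, the effective normal stress on the slip plane uses the buoyant unit weight γ' = γ_sat − γ_w while the driving shear stress uses γ_sat:
FS = [c' + γ' z cos²β tanφ'] / [γ_sat z sinβ cosβ]
(For c' = 0 this reduces to FS = (γ'/γ_sat)·tanφ'/tanβ.)
γ' = 18.4 − 9.81 = 8.59 kN/m³
Numerator = 0.0 + 8.59·3.2·cos²15.1°·tan26.8° = 0.0 + 8.59·3.2·0.9321·0.5051 = 12.943 kPa
Denominator = 18.4·3.2·sin15.1°·cos15.1° = 18.4·3.2·0.2605·0.9655 = 14.809 kPa
FS = 12.943 / 14.809 = 0.874

FS = 0.87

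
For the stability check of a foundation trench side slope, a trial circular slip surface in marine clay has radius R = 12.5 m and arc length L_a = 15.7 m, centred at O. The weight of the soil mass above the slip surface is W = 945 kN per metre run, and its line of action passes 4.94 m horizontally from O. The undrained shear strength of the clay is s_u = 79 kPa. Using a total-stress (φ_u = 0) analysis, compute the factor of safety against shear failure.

FS = 3.32

Taking moments about the centre O, the resisting moment is provided by the undrained shear strength acting along the arc:
M_R = s_u·L_a·R = 79·15.70·12.5 = 15503.8 kN·m/m
M_D = W·d = 945·4.94 = 4668.3 kN·m/m
FS = M_R / M_D = 15503.8 / 4668.3 = 3.321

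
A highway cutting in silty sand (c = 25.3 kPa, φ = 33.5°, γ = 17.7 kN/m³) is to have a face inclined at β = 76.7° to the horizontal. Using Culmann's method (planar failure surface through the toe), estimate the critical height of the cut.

H_c = 17.12 m

Culmann's analysis gives the critical failure plane at α_cr = (β + φ)/2 = (76.7 + 33.5)/2 = 55.1°, and the critical height
H_c = (4c/γ) · sinβ cosφ / [1 − cos(β − φ)]
    = (4·25.3/17.7) · sin76.7°·cos33.5° / [1 − cos(43.2°)]
    = 5.718 · 0.9732·0.8339 / [1 − 0.7290]
    = 5.718 · 0.8115 / 0.2710
    = 17.12 m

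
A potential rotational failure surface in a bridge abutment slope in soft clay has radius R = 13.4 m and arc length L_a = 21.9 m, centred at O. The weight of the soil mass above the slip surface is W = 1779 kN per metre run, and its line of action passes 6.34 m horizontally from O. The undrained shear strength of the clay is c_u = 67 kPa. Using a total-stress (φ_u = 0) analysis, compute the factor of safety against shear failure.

Taking moments about the centre O, the resisting moment is provided by the undrained shear strength acting along the arc:
M_R = c_u·L_a·R = 67·21.90·13.4 = 19661.8 kN·m/m
M_D = W·d = 1779·6.34 = 11278.9 kN·m/m
FS = M_R / M_D = 19661.8 / 11278.9 = 1.743

FS = 1.74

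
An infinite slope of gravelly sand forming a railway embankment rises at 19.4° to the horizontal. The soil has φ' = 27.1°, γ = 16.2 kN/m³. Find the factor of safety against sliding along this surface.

FS = 1.45

For a dry cohesionless infinite slope the factor of safety is FS = tanφ' / tanβ.
FS = tan27.1° / tan19.4° = 0.5117 / 0.3522 = 1.453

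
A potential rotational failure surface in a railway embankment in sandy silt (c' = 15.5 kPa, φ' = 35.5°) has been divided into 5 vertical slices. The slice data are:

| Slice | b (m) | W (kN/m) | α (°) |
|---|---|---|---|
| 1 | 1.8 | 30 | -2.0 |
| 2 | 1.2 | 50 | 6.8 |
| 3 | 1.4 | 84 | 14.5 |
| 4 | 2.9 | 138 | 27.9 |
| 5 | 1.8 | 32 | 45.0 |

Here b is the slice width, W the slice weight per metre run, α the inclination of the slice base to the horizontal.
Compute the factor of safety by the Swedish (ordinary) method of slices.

Ordinary method of slices: FS = Σ[c'·Δl_i + (W_i cosα_i)·tanφ'] / Σ W_i sinα_i, with Δl_i = b_i / cosα_i.
Slice 1: Δl = 1.8/cos(-2.0°) = 1.801 m; N'_1 = 30·cos(-2.0°) = 30.0; c'Δl = 27.92; W sinα = -1.0
Slice 2: Δl = 1.2/cos6.8° = 1.209 m; N'_2 = 50·cos6.8° = 49.6; c'Δl = 18.73; W sinα = 5.9
Slice 3: Δl = 1.4/cos14.5° = 1.446 m; N'_3 = 84·cos14.5° = 81.3; c'Δl = 22.41; W sinα = 21.0
Slice 4: Δl = 2.9/cos27.9° = 3.281 m; N'_4 = 138·cos27.9° = 122.0; c'Δl = 50.86; W sinα = 64.6
Slice 5: Δl = 1.8/cos45.0° = 2.546 m; N'_5 = 32·cos45.0° = 22.6; c'Δl = 39.46; W sinα = 22.6
Σc'Δl = 159.4 kN/m; ΣN' = 305.5 kN/m; ΣW sinα = 113.1 kN/m
Resisting = 159.4 + 305.5·tan35.5° = 159.4 + 217.9 = 377.3 kN/m
FS = 377.3 / 113.1 = 3.336

FS = 3.34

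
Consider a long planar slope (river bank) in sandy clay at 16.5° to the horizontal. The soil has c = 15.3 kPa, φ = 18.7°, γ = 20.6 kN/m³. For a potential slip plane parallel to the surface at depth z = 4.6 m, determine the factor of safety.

For an infinite slope with a slip plane parallel to the surface (no pore pressure): FS = [c + γz cos²β tanφ] / [γz sinβ cosβ].
γz = 20.6·4.6 = 94.76 kN/m²
Numerator = 15.3 + 94.76·cos²16.5°·tan18.7° = 15.3 + 94.76·0.9193·0.3385 = 44.787 kPa
Denominator = 94.76·sin16.5°·cos16.5° = 94.76·0.2840·0.9588 = 25.805 kPa
FS = 44.787 / 25.805 = 1.736

FS = 1.74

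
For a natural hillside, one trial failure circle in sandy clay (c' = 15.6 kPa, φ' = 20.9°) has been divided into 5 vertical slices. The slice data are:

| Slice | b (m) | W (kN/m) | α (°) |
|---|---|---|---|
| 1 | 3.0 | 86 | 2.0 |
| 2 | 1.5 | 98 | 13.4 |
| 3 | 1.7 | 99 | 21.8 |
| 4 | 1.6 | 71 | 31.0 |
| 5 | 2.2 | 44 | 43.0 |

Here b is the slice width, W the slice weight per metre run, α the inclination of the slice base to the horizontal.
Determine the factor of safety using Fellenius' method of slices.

Ordinary method of slices: FS = Σ[c'·Δl_i + (W_i cosα_i)·tanφ'] / Σ W_i sinα_i, with Δl_i = b_i / cosα_i.
Slice 1: Δl = 3.0/cos2.0° = 3.002 m; N'_1 = 86·cos2.0° = 85.9; c'Δl = 46.83; W sinα = 3.0
Slice 2: Δl = 1.5/cos13.4° = 1.542 m; N'_2 = 98·cos13.4° = 95.3; c'Δl = 24.05; W sinα = 22.7
Slice 3: Δl = 1.7/cos21.8° = 1.831 m; N'_3 = 99·cos21.8° = 91.9; c'Δl = 28.56; W sinα = 36.8
Slice 4: Δl = 1.6/cos31.0° = 1.867 m; N'_4 = 71·cos31.0° = 60.9; c'Δl = 29.12; W sinα = 36.6
Slice 5: Δl = 2.2/cos43.0° = 3.008 m; N'_5 = 44·cos43.0° = 32.2; c'Δl = 46.93; W sinα = 30.0
Σc'Δl = 175.5 kN/m; ΣN' = 366.2 kN/m; ΣW sinα = 129.1 kN/m
Resisting = 175.5 + 366.2·tan20.9° = 175.5 + 139.9 = 315.3 kN/m
FS = 315.3 / 129.1 = 2.444

FS = 2.44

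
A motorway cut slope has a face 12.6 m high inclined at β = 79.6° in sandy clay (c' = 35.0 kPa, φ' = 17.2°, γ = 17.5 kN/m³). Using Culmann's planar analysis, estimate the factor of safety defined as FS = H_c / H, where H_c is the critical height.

H_c = (4c'/γ) · sinβ cosφ' / [1 − cos(β − φ')]
    = (4·35.0/17.5) · sin79.6°·cos17.2° / [1 − cos62.4°]
    = 8.000 · 0.9396 / 0.5367 = 14.01 m
FS = H_c / H = 14.01 / 12.6 = 1.112

FS = 1.11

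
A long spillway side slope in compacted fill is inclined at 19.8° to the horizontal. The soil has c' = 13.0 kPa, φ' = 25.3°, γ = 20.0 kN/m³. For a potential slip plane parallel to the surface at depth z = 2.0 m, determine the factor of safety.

FS = 2.33

For an infinite slope with a slip plane parallel to the surface (no pore pressure): FS = [c' + γz cos²β tanφ'] / [γz sinβ cosβ].
γz = 20.0·2.0 = 40.00 kN/m²
Numerator = 13.0 + 40.00·cos²19.8°·tan25.3° = 13.0 + 40.00·0.8853·0.4727 = 29.738 kPa
Denominator = 40.00·sin19.8°·cos19.8° = 40.00·0.3387·0.9409 = 12.748 kPa
FS = 29.738 / 12.748 = 2.333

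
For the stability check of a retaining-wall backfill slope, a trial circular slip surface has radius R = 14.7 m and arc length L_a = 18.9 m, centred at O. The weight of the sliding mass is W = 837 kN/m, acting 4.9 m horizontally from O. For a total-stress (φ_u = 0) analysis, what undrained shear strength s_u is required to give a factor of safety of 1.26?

FS = s_u·L_a·R / (W·d), so s_u = FS·W·d / (L_a·R).
s_u = 1.26·837·4.9 / (18.90·14.7) = 5167.6 / 277.83 = 18.60 kPa

s_u = 18.6 kPa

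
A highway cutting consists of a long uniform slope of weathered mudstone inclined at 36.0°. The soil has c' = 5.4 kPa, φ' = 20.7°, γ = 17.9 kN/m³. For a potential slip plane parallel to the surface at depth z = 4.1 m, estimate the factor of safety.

For an infinite slope with a slip plane parallel to the surface (no pore pressure): FS = [c' + γz cos²β tanφ'] / [γz sinβ cosβ].
γz = 17.9·4.1 = 73.39 kN/m²
Numerator = 5.4 + 73.39·cos²36.0°·tan20.7° = 5.4 + 73.39·0.6545·0.3779 = 23.551 kPa
Denominator = 73.39·sin36.0°·cos36.0° = 73.39·0.5878·0.8090 = 34.899 kPa
FS = 23.551 / 34.899 = 0.675

FS = 0.67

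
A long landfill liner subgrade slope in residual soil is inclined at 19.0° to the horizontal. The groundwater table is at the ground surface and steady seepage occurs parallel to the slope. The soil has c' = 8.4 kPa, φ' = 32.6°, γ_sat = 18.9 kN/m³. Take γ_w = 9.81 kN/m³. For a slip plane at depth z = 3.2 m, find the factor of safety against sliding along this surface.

FS = 1.34

With seepage parallel to the slope and the water table at the surface, the effective normal stress on the slip plane uses the buoyant unit weight γ' = γ_sat − γ_w while the driving shear stress uses γ_sat:
FS = [c' + γ' z cos²β tanφ'] / [γ_sat z sinβ cosβ]
γ' = 18.9 − 9.81 = 9.09 kN/m³
Numerator = 8.4 + 9.09·3.2·cos²19.0°·tan32.6° = 8.4 + 9.09·3.2·0.8940·0.6395 = 25.031 kPa
Denominator = 18.9·3.2·sin19.0°·cos19.0° = 18.9·3.2·0.3256·0.9455 = 18.618 kPa
FS = 25.031 / 18.618 = 1.344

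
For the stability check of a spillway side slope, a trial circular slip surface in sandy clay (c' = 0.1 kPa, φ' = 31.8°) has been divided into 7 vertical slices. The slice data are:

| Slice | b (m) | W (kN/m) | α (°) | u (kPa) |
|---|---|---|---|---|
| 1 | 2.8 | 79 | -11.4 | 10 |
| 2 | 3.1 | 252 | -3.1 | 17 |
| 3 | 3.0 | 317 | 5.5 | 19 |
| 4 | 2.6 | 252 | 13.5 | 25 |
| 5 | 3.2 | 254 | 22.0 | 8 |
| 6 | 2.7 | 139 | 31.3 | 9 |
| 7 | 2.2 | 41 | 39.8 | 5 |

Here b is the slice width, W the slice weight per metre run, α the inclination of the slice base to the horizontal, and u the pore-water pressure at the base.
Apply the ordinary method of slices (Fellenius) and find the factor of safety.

FS = 2.45

Ordinary method of slices: FS = Σ[c'·Δl_i + (W_i cosα_i − u_i·Δl_i)·tanφ'] / Σ W_i sinα_i, with Δl_i = b_i / cosα_i.
Slice 1: Δl = 2.8/cos(-11.4°) = 2.856 m; N'_1 = 79·cos(-11.4°) − 10·2.856 = 48.9; c'Δl = 0.29; W sinα = -15.6
Slice 2: Δl = 3.1/cos(-3.1°) = 3.105 m; N'_2 = 252·cos(-3.1°) − 17·3.105 = 198.9; c'Δl = 0.31; W sinα = -13.6
Slice 3: Δl = 3.0/cos5.5° = 3.014 m; N'_3 = 317·cos5.5° − 19·3.014 = 258.3; c'Δl = 0.30; W sinα = 30.4
Slice 4: Δl = 2.6/cos13.5° = 2.674 m; N'_4 = 252·cos13.5° − 25·2.674 = 178.2; c'Δl = 0.27; W sinα = 58.8
Slice 5: Δl = 3.2/cos22.0° = 3.451 m; N'_5 = 254·cos22.0° − 8·3.451 = 207.9; c'Δl = 0.35; W sinα = 95.2
Slice 6: Δl = 2.7/cos31.3° = 3.160 m; N'_6 = 139·cos31.3° − 9·3.160 = 90.3; c'Δl = 0.32; W sinα = 72.2
Slice 7: Δl = 2.2/cos39.8° = 2.864 m; N'_7 = 41·cos39.8° − 5·2.864 = 17.2; c'Δl = 0.29; W sinα = 26.2
Σc'Δl = 2.1 kN/m; ΣN' = 999.6 kN/m; ΣW sinα = 253.6 kN/m
Resisting = 2.1 + 999.6·tan31.8° = 2.1 + 619.8 = 621.9 kN/m
FS = 621.9 / 253.6 = 2.452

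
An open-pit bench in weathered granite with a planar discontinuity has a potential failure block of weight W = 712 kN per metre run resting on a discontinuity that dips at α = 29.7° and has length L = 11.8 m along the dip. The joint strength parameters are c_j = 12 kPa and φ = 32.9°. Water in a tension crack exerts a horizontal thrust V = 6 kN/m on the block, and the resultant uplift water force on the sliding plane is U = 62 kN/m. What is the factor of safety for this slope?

Resolving the block weight along and normal to the plane and applying the Mohr–Coulomb strength on the joint:
N' = W cosα − U − V sinα = 712·cos29.7° − 62 − 6·sin29.7° = 553.5 kN/m
Driving force T = W sinα + V cosα = 712·sin29.7° + 6·cos29.7° = 358.0 kN/m
Resisting force R = c_j·L + N'·tanφ = 12·11.8 + 553.5·tan32.9° = 141.6 + 358.1 = 499.7 kN/m
FS = R / T = 499.7 / 358.0 = 1.396

FS = 1.40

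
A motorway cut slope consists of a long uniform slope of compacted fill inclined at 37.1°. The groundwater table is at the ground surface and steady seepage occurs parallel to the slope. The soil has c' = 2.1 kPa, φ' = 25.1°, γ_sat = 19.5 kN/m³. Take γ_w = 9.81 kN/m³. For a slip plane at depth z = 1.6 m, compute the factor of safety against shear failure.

FS = 0.45

With seepage parallel to the slope and the water table at the surface, the effective normal stress on the slip plane uses the buoyant unit weight γ' = γ_sat − γ_w while the driving shear stress uses γ_sat:
FS = [c' + γ' z cos²β tanφ'] / [γ_sat z sinβ cosβ]
γ' = 19.5 − 9.81 = 9.69 kN/m³
Numerator = 2.1 + 9.69·1.6·cos²37.1°·tan25.1° = 2.1 + 9.69·1.6·0.6361·0.4684 = 6.720 kPa
Denominator = 19.5·1.6·sin37.1°·cos37.1° = 19.5·1.6·0.6032·0.7976 = 15.011 kPa
FS = 6.720 / 15.011 = 0.448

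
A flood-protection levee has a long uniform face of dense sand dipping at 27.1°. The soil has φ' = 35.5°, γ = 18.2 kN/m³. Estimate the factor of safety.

FS = 1.39

For a dry cohesionless infinite slope the factor of safety is FS = tanφ' / tanβ.
FS = tan35.5° / tan27.1° = 0.7133 / 0.5117 = 1.394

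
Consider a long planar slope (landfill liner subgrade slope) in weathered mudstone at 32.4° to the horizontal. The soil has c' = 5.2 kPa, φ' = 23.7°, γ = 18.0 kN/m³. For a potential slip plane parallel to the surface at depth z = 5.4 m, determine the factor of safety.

For an infinite slope with a slip plane parallel to the surface (no pore pressure): FS = [c' + γz cos²β tanφ'] / [γz sinβ cosβ].
γz = 18.0·5.4 = 97.20 kN/m²
Numerator = 5.2 + 97.20·cos²32.4°·tan23.7° = 5.2 + 97.20·0.7129·0.4390 = 35.617 kPa
Denominator = 97.20·sin32.4°·cos32.4° = 97.20·0.5358·0.8443 = 43.975 kPa
FS = 35.617 / 43.975 = 0.810

FS = 0.81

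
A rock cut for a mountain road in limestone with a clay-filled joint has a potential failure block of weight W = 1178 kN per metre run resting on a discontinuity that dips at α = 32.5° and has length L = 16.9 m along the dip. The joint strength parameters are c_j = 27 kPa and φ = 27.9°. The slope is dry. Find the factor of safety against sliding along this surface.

FS = 1.55

Resolving the block weight along and normal to the plane and applying the Mohr–Coulomb strength on the joint:
N' = W cosα = 1178·cos32.5° = 993.5 kN/m
Driving force T = W sinα = 1178·sin32.5° = 632.9 kN/m
Resisting force R = c_j·L + N'·tanφ = 27·16.9 + 993.5·tan27.9° = 456.3 + 526.0 = 982.3 kN/m
FS = R / T = 982.3 / 632.9 = 1.552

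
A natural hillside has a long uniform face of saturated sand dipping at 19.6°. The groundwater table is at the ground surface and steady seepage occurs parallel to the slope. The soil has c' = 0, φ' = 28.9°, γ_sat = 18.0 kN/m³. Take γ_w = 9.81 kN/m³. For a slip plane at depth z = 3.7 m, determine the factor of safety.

With seepage parallel to the slope and the water table at the surface, the effective normal stress on the slip plane uses the buoyant unit weight γ' = γ_sat − γ_w while the driving shear stress uses γ_sat:
FS = [c' + γ' z cos²β tanφ'] / [γ_sat z sinβ cosβ]
(For c' = 0 this reduces to FS = (γ'/γ_sat)·tanφ'/tanβ.)
γ' = 18.0 − 9.81 = 8.19 kN/m³
Numerator = 0.0 + 8.19·3.7·cos²19.6°·tan28.9° = 0.0 + 8.19·3.7·0.8875·0.5520 = 14.846 kPa
Denominator = 18.0·3.7·sin19.6°·cos19.6° = 18.0·3.7·0.3355·0.9421 = 21.047 kPa
FS = 14.846 / 21.047 = 0.705

FS = 0.71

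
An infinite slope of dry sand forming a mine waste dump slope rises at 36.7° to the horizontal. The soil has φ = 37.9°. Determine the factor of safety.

FS = 1.04

For a dry cohesionless infinite slope the factor of safety is FS = tanφ / tanβ.
FS = tan37.9° / tan36.7° = 0.7785 / 0.7454 = 1.044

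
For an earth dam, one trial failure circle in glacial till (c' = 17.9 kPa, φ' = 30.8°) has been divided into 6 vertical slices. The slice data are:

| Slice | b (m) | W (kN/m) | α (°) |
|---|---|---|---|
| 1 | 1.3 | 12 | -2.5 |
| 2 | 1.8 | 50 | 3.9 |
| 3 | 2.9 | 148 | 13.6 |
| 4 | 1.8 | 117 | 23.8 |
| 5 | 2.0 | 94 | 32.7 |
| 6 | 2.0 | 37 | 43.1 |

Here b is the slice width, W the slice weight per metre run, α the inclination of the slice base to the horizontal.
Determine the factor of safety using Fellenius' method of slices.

Ordinary method of slices: FS = Σ[c'·Δl_i + (W_i cosα_i)·tanφ'] / Σ W_i sinα_i, with Δl_i = b_i / cosα_i.
Slice 1: Δl = 1.3/cos(-2.5°) = 1.301 m; N'_1 = 12·cos(-2.5°) = 12.0; c'Δl = 23.29; W sinα = -0.5
Slice 2: Δl = 1.8/cos3.9° = 1.804 m; N'_2 = 50·cos3.9° = 49.9; c'Δl = 32.29; W sinα = 3.4
Slice 3: Δl = 2.9/cos13.6° = 2.984 m; N'_3 = 148·cos13.6° = 143.9; c'Δl = 53.41; W sinα = 34.8
Slice 4: Δl = 1.8/cos23.8° = 1.967 m; N'_4 = 117·cos23.8° = 107.1; c'Δl = 35.21; W sinα = 47.2
Slice 5: Δl = 2.0/cos32.7° = 2.377 m; N'_5 = 94·cos32.7° = 79.1; c'Δl = 42.54; W sinα = 50.8
Slice 6: Δl = 2.0/cos43.1° = 2.739 m; N'_6 = 37·cos43.1° = 27.0; c'Δl = 49.03; W sinα = 25.3
Σc'Δl = 235.8 kN/m; ΣN' = 418.9 kN/m; ΣW sinα = 161.0 kN/m
Resisting = 235.8 + 418.9·tan30.8° = 235.8 + 249.7 = 485.5 kN/m
FS = 485.5 / 161.0 = 3.016

FS = 3.02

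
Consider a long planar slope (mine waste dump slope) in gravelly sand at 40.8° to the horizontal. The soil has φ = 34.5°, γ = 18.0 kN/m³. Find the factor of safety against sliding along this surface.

For a dry cohesionless infinite slope the factor of safety is FS = tanφ / tanβ.
FS = tan34.5° / tan40.8° = 0.6873 / 0.8632 = 0.796

FS = 0.80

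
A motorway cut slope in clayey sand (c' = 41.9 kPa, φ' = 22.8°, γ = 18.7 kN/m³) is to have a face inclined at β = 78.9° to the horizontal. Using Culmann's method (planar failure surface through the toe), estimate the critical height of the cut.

Culmann's analysis gives the critical failure plane at α_cr = (β + φ')/2 = (78.9 + 22.8)/2 = 50.9°, and the critical height
H_c = (4c'/γ) · sinβ cosφ' / [1 − cos(β − φ')]
    = (4·41.9/18.7) · sin78.9°·cos22.8° / [1 − cos(56.1°)]
    = 8.963 · 0.9813·0.9219 / [1 − 0.5577]
    = 8.963 · 0.9046 / 0.4423
    = 18.33 m

H_c = 18.33 m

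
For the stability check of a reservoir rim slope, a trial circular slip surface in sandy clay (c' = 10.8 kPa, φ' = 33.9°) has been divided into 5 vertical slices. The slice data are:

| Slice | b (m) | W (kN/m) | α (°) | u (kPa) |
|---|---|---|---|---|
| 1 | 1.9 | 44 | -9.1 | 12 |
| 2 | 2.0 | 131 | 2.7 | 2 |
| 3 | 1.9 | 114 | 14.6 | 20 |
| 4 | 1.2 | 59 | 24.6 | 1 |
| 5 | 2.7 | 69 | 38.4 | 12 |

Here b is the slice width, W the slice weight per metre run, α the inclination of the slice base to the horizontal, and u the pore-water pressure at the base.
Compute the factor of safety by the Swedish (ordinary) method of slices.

Ordinary method of slices: FS = Σ[c'·Δl_i + (W_i cosα_i − u_i·Δl_i)·tanφ'] / Σ W_i sinα_i, with Δl_i = b_i / cosα_i.
Slice 1: Δl = 1.9/cos(-9.1°) = 1.924 m; N'_1 = 44·cos(-9.1°) − 12·1.924 = 20.4; c'Δl = 20.78; W sinα = -7.0
Slice 2: Δl = 2.0/cos2.7° = 2.002 m; N'_2 = 131·cos2.7° − 2·2.002 = 126.9; c'Δl = 21.62; W sinα = 6.2
Slice 3: Δl = 1.9/cos14.6° = 1.963 m; N'_3 = 114·cos14.6° − 20·1.963 = 71.1; c'Δl = 21.20; W sinα = 28.7
Slice 4: Δl = 1.2/cos24.6° = 1.320 m; N'_4 = 59·cos24.6° − 1·1.320 = 52.3; c'Δl = 14.25; W sinα = 24.6
Slice 5: Δl = 2.7/cos38.4° = 3.445 m; N'_5 = 69·cos38.4° − 12·3.445 = 12.7; c'Δl = 37.21; W sinα = 42.9
Σc'Δl = 115.1 kN/m; ΣN' = 283.3 kN/m; ΣW sinα = 95.4 kN/m
Resisting = 115.1 + 283.3·tan33.9° = 115.1 + 190.4 = 305.5 kN/m
FS = 305.5 / 95.4 = 3.203

FS = 3.20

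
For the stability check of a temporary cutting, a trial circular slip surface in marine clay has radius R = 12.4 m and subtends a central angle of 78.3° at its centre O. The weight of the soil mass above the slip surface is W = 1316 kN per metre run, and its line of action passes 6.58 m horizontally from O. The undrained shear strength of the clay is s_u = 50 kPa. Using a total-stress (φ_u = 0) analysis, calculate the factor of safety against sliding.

Taking moments about the centre O, the resisting moment is provided by the undrained shear strength acting along the arc:
Arc length L_a = R·θ = 12.4·(78.3°·π/180) = 12.4·1.3666 = 16.95 m
M_R = s_u·L_a·R = 50·16.95·12.4 = 10506.4 kN·m/m
M_D = W·d = 1316·6.58 = 8659.3 kN·m/m
FS = M_R / M_D = 10506.4 / 8659.3 = 1.213

FS = 1.21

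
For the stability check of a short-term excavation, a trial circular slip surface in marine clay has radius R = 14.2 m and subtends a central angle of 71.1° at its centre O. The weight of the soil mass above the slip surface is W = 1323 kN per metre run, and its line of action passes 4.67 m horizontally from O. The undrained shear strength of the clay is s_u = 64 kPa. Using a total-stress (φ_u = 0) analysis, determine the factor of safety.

FS = 2.59

Taking moments about the centre O, the resisting moment is provided by the undrained shear strength acting along the arc:
Arc length L_a = R·θ = 14.2·(71.1°·π/180) = 14.2·1.2409 = 17.62 m
M_R = s_u·L_a·R = 64·17.62·14.2 = 16014.1 kN·m/m
M_D = W·d = 1323·4.67 = 6178.4 kN·m/m
FS = M_R / M_D = 16014.1 / 6178.4 = 2.592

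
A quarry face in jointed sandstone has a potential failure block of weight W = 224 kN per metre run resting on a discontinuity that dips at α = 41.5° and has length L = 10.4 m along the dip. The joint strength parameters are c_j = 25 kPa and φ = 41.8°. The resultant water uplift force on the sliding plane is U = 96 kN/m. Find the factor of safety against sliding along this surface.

FS = 2.18

Resolving the block weight along and normal to the plane and applying the Mohr–Coulomb strength on the joint:
N' = W cosα − U = 224·cos41.5° − 96 = 71.8 kN/m
Driving force T = W sinα = 224·sin41.5° = 148.4 kN/m
Resisting force R = c_j·L + N'·tanφ = 25·10.4 + 71.8·tan41.8° = 260.0 + 64.2 = 324.2 kN/m
FS = R / T = 324.2 / 148.4 = 2.184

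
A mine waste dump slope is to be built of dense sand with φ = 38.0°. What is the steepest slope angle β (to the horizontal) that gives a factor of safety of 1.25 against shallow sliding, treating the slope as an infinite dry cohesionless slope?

β = 32.0°

For an infinite dry cohesionless slope FS = tanφ/tanβ, so tanβ = tanφ / FS.
tanβ = tan38.0° / 1.25 = 0.7813 / 1.25 = 0.6250
β = arctan(0.6250) = 32.01°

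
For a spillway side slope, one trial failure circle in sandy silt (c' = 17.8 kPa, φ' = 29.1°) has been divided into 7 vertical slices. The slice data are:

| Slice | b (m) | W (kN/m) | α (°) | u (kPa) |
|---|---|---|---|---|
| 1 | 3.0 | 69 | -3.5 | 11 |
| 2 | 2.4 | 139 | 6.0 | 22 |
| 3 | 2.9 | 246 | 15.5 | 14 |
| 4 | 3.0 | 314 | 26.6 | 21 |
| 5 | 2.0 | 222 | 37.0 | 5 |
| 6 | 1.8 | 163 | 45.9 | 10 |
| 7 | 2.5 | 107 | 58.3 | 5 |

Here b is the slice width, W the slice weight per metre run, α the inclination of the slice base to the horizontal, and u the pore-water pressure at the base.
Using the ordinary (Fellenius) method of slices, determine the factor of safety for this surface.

Ordinary method of slices: FS = Σ[c'·Δl_i + (W_i cosα_i − u_i·Δl_i)·tanφ'] / Σ W_i sinα_i, with Δl_i = b_i / cosα_i.
Slice 1: Δl = 3.0/cos(-3.5°) = 3.006 m; N'_1 = 69·cos(-3.5°) − 11·3.006 = 35.8; c'Δl = 53.50; W sinα = -4.2
Slice 2: Δl = 2.4/cos6.0° = 2.413 m; N'_2 = 139·cos6.0° − 22·2.413 = 85.1; c'Δl = 42.96; W sinα = 14.5
Slice 3: Δl = 2.9/cos15.5° = 3.009 m; N'_3 = 246·cos15.5° − 14·3.009 = 194.9; c'Δl = 53.57; W sinα = 65.7
Slice 4: Δl = 3.0/cos26.6° = 3.355 m; N'_4 = 314·cos26.6° − 21·3.355 = 210.3; c'Δl = 59.72; W sinα = 140.6
Slice 5: Δl = 2.0/cos37.0° = 2.504 m; N'_5 = 222·cos37.0° − 5·2.504 = 164.8; c'Δl = 44.58; W sinα = 133.6
Slice 6: Δl = 1.8/cos45.9° = 2.587 m; N'_6 = 163·cos45.9° − 10·2.587 = 87.6; c'Δl = 46.04; W sinα = 117.1
Slice 7: Δl = 2.5/cos58.3° = 4.758 m; N'_7 = 107·cos58.3° − 5·4.758 = 32.4; c'Δl = 84.69; W sinα = 91.0
Σc'Δl = 385.0 kN/m; ΣN' = 811.0 kN/m; ΣW sinα = 558.3 kN/m
Resisting = 385.0 + 811.0·tan29.1° = 385.0 + 451.4 = 836.4 kN/m
FS = 836.4 / 558.3 = 1.498

FS = 1.50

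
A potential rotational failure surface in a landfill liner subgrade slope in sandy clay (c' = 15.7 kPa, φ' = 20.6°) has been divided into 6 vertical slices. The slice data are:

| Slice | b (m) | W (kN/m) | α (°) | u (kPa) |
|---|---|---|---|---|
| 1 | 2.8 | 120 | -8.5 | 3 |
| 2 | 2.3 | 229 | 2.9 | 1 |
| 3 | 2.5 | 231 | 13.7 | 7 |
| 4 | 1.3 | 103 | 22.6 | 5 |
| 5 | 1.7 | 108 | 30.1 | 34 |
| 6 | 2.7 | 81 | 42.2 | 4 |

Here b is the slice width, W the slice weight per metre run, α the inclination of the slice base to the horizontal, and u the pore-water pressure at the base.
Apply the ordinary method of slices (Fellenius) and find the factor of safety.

Ordinary method of slices: FS = Σ[c'·Δl_i + (W_i cosα_i − u_i·Δl_i)·tanφ'] / Σ W_i sinα_i, with Δl_i = b_i / cosα_i.
Slice 1: Δl = 2.8/cos(-8.5°) = 2.831 m; N'_1 = 120·cos(-8.5°) − 3·2.831 = 110.2; c'Δl = 44.45; W sinα = -17.7
Slice 2: Δl = 2.3/cos2.9° = 2.303 m; N'_2 = 229·cos2.9° − 1·2.303 = 226.4; c'Δl = 36.16; W sinα = 11.6
Slice 3: Δl = 2.5/cos13.7° = 2.573 m; N'_3 = 231·cos13.7° − 7·2.573 = 206.4; c'Δl = 40.40; W sinα = 54.7
Slice 4: Δl = 1.3/cos22.6° = 1.408 m; N'_4 = 103·cos22.6° − 5·1.408 = 88.1; c'Δl = 22.11; W sinα = 39.6
Slice 5: Δl = 1.7/cos30.1° = 1.965 m; N'_5 = 108·cos30.1° − 34·1.965 = 26.6; c'Δl = 30.85; W sinα = 54.2
Slice 6: Δl = 2.7/cos42.2° = 3.645 m; N'_6 = 81·cos42.2° − 4·3.645 = 45.4; c'Δl = 57.22; W sinα = 54.4
Σc'Δl = 231.2 kN/m; ΣN' = 703.1 kN/m; ΣW sinα = 196.7 kN/m
Resisting = 231.2 + 703.1·tan20.6° = 231.2 + 264.3 = 495.5 kN/m
FS = 495.5 / 196.7 = 2.519

FS = 2.52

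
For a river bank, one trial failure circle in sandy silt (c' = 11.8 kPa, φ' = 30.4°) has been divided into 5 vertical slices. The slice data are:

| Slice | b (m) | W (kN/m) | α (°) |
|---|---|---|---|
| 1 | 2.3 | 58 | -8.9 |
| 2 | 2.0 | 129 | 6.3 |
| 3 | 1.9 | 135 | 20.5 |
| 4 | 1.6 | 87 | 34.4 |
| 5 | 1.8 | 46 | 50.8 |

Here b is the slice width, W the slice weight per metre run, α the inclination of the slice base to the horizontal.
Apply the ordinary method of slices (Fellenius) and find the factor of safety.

FS = 2.72

Ordinary method of slices: FS = Σ[c'·Δl_i + (W_i cosα_i)·tanφ'] / Σ W_i sinα_i, with Δl_i = b_i / cosα_i.
Slice 1: Δl = 2.3/cos(-8.9°) = 2.328 m; N'_1 = 58·cos(-8.9°) = 57.3; c'Δl = 27.47; W sinα = -9.0
Slice 2: Δl = 2.0/cos6.3° = 2.012 m; N'_2 = 129·cos6.3° = 128.2; c'Δl = 23.74; W sinα = 14.2
Slice 3: Δl = 1.9/cos20.5° = 2.028 m; N'_3 = 135·cos20.5° = 126.5; c'Δl = 23.94; W sinα = 47.3
Slice 4: Δl = 1.6/cos34.4° = 1.939 m; N'_4 = 87·cos34.4° = 71.8; c'Δl = 22.88; W sinα = 49.2
Slice 5: Δl = 1.8/cos50.8° = 2.848 m; N'_5 = 46·cos50.8° = 29.1; c'Δl = 33.61; W sinα = 35.6
Σc'Δl = 131.6 kN/m; ΣN' = 412.8 kN/m; ΣW sinα = 137.3 kN/m
Resisting = 131.6 + 412.8·tan30.4° = 131.6 + 242.2 = 373.8 kN/m
FS = 373.8 / 137.3 = 2.724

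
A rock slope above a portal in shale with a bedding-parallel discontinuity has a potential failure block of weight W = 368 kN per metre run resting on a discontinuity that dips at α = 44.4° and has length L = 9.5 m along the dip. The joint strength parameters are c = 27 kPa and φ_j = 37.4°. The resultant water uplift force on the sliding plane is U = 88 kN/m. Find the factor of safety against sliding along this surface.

Resolving the block weight along and normal to the plane and applying the Mohr–Coulomb strength on the joint:
N' = W cosα − U = 368·cos44.4° − 88 = 174.9 kN/m
Driving force T = W sinα = 368·sin44.4° = 257.5 kN/m
Resisting force R = c·L + N'·tanφ_j = 27·9.5 + 174.9·tan37.4° = 256.5 + 133.7 = 390.2 kN/m
FS = R / T = 390.2 / 257.5 = 1.516

FS = 1.52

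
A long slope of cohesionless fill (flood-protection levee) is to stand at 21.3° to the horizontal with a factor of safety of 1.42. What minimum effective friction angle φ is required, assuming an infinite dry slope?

FS = tanφ/tanβ ⇒ tanφ = FS · tanβ = 1.42 · tan21.3° = 0.5536
φ = arctan(0.5536) = 28.97°

φ = 29.0°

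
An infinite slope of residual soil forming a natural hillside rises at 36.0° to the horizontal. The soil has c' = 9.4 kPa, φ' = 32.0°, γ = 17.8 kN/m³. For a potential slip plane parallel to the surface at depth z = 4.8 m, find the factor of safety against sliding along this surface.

FS = 1.09

For an infinite slope with a slip plane parallel to the surface (no pore pressure): FS = [c' + γz cos²β tanφ'] / [γz sinβ cosβ].
γz = 17.8·4.8 = 85.44 kN/m²
Numerator = 9.4 + 85.44·cos²36.0°·tan32.0° = 9.4 + 85.44·0.6545·0.6249 = 44.343 kPa
Denominator = 85.44·sin36.0°·cos36.0° = 85.44·0.5878·0.8090 = 40.629 kPa
FS = 44.343 / 40.629 = 1.091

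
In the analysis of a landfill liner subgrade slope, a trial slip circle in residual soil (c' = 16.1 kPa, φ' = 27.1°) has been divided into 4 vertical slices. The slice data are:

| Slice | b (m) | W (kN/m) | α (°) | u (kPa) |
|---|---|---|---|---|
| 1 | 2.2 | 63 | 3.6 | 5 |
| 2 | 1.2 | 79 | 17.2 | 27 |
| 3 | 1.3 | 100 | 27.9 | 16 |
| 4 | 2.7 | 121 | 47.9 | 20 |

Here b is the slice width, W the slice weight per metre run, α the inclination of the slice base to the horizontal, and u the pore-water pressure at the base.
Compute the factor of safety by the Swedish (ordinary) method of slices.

FS = 1.38

Ordinary method of slices: FS = Σ[c'·Δl_i + (W_i cosα_i − u_i·Δl_i)·tanφ'] / Σ W_i sinα_i, with Δl_i = b_i / cosα_i.
Slice 1: Δl = 2.2/cos3.6° = 2.204 m; N'_1 = 63·cos3.6° − 5·2.204 = 51.9; c'Δl = 35.49; W sinα = 4.0
Slice 2: Δl = 1.2/cos17.2° = 1.256 m; N'_2 = 79·cos17.2° − 27·1.256 = 41.6; c'Δl = 20.22; W sinα = 23.4
Slice 3: Δl = 1.3/cos27.9° = 1.471 m; N'_3 = 100·cos27.9° − 16·1.471 = 64.8; c'Δl = 23.68; W sinα = 46.8
Slice 4: Δl = 2.7/cos47.9° = 4.027 m; N'_4 = 121·cos47.9° − 20·4.027 = 0.6; c'Δl = 64.84; W sinα = 89.8
Σc'Δl = 144.2 kN/m; ΣN' = 158.8 kN/m; ΣW sinα = 163.9 kN/m
Resisting = 144.2 + 158.8·tan27.1° = 144.2 + 81.3 = 225.5 kN/m
FS = 225.5 / 163.9 = 1.376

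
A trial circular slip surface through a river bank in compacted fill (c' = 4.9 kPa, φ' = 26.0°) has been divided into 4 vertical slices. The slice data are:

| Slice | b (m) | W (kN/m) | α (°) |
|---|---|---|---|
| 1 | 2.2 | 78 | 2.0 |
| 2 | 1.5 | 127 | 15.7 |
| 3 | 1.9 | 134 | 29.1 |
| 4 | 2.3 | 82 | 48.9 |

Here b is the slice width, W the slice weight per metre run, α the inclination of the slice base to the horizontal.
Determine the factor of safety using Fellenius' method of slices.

Ordinary method of slices: FS = Σ[c'·Δl_i + (W_i cosα_i)·tanφ'] / Σ W_i sinα_i, with Δl_i = b_i / cosα_i.
Slice 1: Δl = 2.2/cos2.0° = 2.201 m; N'_1 = 78·cos2.0° = 78.0; c'Δl = 10.79; W sinα = 2.7
Slice 2: Δl = 1.5/cos15.7° = 1.558 m; N'_2 = 127·cos15.7° = 122.3; c'Δl = 7.63; W sinα = 34.4
Slice 3: Δl = 1.9/cos29.1° = 2.174 m; N'_3 = 134·cos29.1° = 117.1; c'Δl = 10.65; W sinα = 65.2
Slice 4: Δl = 2.3/cos48.9° = 3.499 m; N'_4 = 82·cos48.9° = 53.9; c'Δl = 17.14; W sinα = 61.8
Σc'Δl = 46.2 kN/m; ΣN' = 371.2 kN/m; ΣW sinα = 164.0 kN/m
Resisting = 46.2 + 371.2·tan26.0° = 46.2 + 181.0 = 227.3 kN/m
FS = 227.3 / 164.0 = 1.385

FS = 1.39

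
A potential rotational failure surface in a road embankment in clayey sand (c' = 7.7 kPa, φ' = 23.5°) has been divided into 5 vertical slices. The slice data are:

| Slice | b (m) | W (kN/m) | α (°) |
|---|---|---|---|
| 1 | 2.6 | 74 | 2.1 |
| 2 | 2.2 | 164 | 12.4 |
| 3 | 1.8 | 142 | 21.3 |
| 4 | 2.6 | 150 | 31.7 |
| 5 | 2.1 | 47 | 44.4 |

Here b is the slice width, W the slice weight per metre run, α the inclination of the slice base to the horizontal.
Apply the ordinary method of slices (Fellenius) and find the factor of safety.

Ordinary method of slices: FS = Σ[c'·Δl_i + (W_i cosα_i)·tanφ'] / Σ W_i sinα_i, with Δl_i = b_i / cosα_i.
Slice 1: Δl = 2.6/cos2.1° = 2.602 m; N'_1 = 74·cos2.1° = 74.0; c'Δl = 20.03; W sinα = 2.7
Slice 2: Δl = 2.2/cos12.4° = 2.253 m; N'_2 = 164·cos12.4° = 160.2; c'Δl = 17.34; W sinα = 35.2
Slice 3: Δl = 1.8/cos21.3° = 1.932 m; N'_3 = 142·cos21.3° = 132.3; c'Δl = 14.88; W sinα = 51.6
Slice 4: Δl = 2.6/cos31.7° = 3.056 m; N'_4 = 150·cos31.7° = 127.6; c'Δl = 23.53; W sinα = 78.8
Slice 5: Δl = 2.1/cos44.4° = 2.939 m; N'_5 = 47·cos44.4° = 33.6; c'Δl = 22.63; W sinα = 32.9
Σc'Δl = 98.4 kN/m; ΣN' = 527.6 kN/m; ΣW sinα = 201.2 kN/m
Resisting = 98.4 + 527.6·tan23.5° = 98.4 + 229.4 = 327.8 kN/m
FS = 327.8 / 201.2 = 1.629

FS = 1.63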